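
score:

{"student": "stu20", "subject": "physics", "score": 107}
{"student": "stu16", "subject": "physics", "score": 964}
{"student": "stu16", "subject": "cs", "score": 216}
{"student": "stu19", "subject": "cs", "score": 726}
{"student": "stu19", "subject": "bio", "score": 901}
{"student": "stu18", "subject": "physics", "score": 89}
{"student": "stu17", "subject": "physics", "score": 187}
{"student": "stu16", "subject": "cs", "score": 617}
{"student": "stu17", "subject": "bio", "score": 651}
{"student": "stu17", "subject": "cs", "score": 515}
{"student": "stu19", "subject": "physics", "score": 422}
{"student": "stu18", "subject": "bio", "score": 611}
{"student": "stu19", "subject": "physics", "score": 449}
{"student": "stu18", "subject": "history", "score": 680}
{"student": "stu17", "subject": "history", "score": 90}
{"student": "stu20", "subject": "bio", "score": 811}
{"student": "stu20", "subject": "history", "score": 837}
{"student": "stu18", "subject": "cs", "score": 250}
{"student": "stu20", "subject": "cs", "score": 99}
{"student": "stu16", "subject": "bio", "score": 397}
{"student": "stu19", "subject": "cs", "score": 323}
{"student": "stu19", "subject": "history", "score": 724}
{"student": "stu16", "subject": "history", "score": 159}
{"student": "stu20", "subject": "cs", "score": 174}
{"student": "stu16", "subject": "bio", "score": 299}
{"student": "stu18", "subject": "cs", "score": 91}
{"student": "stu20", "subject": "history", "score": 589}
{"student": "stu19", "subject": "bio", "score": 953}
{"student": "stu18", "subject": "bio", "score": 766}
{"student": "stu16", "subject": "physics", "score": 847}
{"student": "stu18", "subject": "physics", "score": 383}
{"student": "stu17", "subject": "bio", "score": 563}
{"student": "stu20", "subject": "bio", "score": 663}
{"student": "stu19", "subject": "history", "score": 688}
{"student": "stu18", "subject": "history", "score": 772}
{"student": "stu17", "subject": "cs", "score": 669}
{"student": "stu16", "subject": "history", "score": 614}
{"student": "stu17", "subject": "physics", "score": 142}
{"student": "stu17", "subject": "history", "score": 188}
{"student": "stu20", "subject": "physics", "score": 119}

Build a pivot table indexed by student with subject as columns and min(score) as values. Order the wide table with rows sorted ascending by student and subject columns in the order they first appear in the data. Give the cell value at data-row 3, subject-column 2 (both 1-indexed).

91

With rows sorted ascending by student, row 3 is student=stu18. subject columns in first-appearance order: physics, cs, bio, history; column 2 is cs.
Long rows with student=stu18, subject=cs: min(250, 91) = 91.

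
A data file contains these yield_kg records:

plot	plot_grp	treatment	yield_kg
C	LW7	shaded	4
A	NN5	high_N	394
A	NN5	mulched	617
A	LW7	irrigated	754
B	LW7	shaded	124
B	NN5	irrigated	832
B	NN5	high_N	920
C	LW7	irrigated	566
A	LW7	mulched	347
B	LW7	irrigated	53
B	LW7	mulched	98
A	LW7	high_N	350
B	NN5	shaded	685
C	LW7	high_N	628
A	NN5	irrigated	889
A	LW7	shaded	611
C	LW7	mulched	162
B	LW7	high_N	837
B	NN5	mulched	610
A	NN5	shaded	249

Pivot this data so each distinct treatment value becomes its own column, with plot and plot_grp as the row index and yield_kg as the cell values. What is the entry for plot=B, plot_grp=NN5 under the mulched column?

Wide layout: rows indexed by plot and plot_grp, columns are the 4 distinct treatment values (shaded, high_N, mulched, irrigated).
Cell (plot=B, plot_grp=NN5, treatment=mulched) draws from the long row where plot=B, plot_grp=NN5 and treatment=mulched, which has yield_kg=610.

610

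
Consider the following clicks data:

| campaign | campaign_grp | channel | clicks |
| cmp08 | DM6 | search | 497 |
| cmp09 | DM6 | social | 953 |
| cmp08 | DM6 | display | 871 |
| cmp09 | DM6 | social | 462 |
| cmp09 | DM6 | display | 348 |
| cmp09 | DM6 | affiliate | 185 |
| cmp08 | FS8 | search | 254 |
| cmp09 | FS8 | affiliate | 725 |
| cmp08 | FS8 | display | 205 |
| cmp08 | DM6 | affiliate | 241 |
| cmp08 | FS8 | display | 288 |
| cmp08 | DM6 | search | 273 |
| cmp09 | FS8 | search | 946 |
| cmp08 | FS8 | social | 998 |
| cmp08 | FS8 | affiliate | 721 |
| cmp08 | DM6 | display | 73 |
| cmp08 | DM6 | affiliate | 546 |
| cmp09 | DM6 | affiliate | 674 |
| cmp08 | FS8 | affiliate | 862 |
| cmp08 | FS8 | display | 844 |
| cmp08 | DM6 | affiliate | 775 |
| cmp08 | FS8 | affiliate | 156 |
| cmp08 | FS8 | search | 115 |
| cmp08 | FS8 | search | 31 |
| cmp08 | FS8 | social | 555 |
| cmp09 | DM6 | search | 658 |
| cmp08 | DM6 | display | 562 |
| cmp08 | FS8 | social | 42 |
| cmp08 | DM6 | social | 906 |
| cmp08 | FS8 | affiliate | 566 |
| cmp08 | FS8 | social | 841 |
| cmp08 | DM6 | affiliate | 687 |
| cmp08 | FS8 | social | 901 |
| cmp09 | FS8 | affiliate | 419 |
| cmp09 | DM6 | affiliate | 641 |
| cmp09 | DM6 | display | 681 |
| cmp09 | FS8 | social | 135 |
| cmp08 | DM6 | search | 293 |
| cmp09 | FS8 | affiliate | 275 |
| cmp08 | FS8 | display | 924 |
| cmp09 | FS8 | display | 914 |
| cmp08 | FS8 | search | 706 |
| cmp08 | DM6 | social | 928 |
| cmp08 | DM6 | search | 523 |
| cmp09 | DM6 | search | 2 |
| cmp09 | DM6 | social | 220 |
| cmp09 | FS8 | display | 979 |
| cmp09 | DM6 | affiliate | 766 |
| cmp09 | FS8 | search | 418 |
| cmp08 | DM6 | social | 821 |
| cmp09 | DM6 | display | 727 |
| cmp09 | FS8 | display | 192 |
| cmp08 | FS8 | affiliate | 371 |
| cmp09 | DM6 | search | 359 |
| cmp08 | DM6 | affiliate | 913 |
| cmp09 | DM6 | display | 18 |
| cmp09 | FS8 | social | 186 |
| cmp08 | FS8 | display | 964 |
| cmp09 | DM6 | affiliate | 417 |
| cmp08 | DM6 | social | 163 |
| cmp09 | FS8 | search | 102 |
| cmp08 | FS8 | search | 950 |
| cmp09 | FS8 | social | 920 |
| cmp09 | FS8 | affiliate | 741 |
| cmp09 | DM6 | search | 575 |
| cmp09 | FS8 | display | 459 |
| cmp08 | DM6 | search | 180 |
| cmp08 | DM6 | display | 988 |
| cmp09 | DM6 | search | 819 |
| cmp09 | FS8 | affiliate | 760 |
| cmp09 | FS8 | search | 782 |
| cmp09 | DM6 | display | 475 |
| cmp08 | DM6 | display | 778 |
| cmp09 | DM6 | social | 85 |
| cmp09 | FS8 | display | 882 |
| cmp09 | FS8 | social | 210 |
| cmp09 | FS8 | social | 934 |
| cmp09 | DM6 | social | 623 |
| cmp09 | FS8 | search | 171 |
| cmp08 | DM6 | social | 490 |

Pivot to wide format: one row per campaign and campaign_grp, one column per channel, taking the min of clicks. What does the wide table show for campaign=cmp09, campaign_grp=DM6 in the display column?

Rows with campaign=cmp09, campaign_grp=DM6 and channel=display: clicks values are 348, 681, 727, 18, 475.
min(348, 681, 727, 18, 475) = 18.

18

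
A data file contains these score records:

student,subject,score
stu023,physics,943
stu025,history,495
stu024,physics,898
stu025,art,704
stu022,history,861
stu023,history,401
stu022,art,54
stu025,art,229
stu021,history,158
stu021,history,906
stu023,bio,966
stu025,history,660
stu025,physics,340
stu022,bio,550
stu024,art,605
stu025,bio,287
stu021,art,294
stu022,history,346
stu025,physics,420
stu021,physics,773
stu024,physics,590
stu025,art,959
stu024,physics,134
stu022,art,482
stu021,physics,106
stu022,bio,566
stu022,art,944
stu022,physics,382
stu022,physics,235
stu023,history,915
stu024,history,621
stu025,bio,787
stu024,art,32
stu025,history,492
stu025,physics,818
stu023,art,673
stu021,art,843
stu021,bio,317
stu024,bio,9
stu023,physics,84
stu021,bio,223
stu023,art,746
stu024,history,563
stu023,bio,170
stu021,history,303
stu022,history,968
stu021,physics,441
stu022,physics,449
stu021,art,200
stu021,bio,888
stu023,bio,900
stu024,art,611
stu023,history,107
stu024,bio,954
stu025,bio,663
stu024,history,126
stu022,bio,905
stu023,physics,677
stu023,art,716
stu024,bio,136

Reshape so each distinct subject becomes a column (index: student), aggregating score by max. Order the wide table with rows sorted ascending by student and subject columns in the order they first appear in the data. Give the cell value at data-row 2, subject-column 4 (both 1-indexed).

905

With rows sorted ascending by student, row 2 is student=stu022. subject columns in first-appearance order: physics, history, art, bio; column 4 is bio.
Long rows with student=stu022, subject=bio: max(550, 566, 905) = 905.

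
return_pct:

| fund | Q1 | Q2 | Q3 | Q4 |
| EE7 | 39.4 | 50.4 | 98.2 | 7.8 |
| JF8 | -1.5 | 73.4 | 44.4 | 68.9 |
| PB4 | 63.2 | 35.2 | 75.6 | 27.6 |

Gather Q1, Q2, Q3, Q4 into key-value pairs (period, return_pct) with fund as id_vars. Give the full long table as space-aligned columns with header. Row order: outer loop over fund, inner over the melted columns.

Each (fund, column) pair becomes one row: 3 × 4 = 12 rows.
For example, (EE7, Q1) → return_pct=39.4.

fund  period  return_pct
EE7   Q1      39.4      
EE7   Q2      50.4      
EE7   Q3      98.2      
EE7   Q4      7.8       
JF8   Q1      -1.5      
JF8   Q2      73.4      
JF8   Q3      44.4      
JF8   Q4      68.9      
PB4   Q1      63.2      
PB4   Q2      35.2      
PB4   Q3      75.6      
PB4   Q4      27.6      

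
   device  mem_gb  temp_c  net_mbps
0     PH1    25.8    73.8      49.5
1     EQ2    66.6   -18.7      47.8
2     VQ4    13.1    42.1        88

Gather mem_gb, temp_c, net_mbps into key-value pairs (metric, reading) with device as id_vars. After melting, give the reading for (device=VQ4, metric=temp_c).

Unpivoting turns each (device, wide-column) pair into one long row.
The wide cell at row VQ4, column temp_c holds 42.1, so the long row (VQ4, temp_c) has reading=42.1.

42.1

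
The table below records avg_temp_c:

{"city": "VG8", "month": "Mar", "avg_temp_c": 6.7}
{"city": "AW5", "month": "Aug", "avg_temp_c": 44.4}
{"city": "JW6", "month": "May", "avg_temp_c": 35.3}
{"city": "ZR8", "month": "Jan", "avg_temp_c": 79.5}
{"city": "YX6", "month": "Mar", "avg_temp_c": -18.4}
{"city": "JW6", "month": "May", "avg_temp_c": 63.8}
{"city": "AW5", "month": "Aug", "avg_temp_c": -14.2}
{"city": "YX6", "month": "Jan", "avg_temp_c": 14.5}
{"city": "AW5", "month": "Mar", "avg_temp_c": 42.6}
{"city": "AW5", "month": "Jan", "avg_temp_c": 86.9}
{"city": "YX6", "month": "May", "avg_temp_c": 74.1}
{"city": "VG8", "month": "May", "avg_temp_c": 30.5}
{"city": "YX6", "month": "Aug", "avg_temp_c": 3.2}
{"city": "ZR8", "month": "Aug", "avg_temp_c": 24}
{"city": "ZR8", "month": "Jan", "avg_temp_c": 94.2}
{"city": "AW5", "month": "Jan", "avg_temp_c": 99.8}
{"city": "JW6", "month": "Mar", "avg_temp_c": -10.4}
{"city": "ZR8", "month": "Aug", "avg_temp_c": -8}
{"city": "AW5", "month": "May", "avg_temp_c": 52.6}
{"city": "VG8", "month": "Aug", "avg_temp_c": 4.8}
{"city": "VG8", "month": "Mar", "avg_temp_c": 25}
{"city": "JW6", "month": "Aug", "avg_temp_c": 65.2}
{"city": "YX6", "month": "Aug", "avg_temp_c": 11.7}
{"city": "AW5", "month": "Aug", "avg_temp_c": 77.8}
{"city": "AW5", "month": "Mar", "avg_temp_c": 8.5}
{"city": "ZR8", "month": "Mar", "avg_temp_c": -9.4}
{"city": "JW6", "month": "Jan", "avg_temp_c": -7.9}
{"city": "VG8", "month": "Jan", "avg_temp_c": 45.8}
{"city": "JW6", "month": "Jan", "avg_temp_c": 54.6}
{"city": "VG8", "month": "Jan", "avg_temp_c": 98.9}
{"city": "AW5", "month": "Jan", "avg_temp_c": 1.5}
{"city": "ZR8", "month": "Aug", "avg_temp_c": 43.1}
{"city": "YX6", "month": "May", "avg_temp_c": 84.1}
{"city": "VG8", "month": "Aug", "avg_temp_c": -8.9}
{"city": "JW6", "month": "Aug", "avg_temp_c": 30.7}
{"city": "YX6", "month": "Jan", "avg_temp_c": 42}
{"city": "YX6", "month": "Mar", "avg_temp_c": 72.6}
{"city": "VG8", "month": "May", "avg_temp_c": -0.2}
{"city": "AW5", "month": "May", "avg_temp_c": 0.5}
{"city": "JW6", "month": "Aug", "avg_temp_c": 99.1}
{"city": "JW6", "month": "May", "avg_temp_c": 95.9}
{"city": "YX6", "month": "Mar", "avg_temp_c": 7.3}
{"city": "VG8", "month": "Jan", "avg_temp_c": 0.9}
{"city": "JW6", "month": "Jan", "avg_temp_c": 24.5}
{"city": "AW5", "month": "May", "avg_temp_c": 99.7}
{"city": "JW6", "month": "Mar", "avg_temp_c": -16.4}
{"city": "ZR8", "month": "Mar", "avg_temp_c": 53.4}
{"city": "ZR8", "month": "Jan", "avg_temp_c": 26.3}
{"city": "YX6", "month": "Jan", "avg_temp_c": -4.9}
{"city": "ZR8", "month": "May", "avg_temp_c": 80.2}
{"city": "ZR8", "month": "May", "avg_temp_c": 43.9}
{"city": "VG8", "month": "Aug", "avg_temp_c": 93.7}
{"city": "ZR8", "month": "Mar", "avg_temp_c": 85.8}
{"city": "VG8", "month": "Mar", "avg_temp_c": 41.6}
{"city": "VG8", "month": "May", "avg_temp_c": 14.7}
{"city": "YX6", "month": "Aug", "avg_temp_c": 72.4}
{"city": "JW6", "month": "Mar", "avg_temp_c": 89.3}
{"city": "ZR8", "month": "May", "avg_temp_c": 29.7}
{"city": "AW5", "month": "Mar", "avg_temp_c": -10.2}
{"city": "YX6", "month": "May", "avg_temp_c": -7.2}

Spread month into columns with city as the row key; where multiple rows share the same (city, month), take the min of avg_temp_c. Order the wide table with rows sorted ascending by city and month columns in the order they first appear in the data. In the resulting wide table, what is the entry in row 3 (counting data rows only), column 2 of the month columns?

-8.9

With rows sorted ascending by city, row 3 is city=VG8. month columns in first-appearance order: Mar, Aug, May, Jan; column 2 is Aug.
Long rows with city=VG8, month=Aug: min(4.8, -8.9, 93.7) = -8.9.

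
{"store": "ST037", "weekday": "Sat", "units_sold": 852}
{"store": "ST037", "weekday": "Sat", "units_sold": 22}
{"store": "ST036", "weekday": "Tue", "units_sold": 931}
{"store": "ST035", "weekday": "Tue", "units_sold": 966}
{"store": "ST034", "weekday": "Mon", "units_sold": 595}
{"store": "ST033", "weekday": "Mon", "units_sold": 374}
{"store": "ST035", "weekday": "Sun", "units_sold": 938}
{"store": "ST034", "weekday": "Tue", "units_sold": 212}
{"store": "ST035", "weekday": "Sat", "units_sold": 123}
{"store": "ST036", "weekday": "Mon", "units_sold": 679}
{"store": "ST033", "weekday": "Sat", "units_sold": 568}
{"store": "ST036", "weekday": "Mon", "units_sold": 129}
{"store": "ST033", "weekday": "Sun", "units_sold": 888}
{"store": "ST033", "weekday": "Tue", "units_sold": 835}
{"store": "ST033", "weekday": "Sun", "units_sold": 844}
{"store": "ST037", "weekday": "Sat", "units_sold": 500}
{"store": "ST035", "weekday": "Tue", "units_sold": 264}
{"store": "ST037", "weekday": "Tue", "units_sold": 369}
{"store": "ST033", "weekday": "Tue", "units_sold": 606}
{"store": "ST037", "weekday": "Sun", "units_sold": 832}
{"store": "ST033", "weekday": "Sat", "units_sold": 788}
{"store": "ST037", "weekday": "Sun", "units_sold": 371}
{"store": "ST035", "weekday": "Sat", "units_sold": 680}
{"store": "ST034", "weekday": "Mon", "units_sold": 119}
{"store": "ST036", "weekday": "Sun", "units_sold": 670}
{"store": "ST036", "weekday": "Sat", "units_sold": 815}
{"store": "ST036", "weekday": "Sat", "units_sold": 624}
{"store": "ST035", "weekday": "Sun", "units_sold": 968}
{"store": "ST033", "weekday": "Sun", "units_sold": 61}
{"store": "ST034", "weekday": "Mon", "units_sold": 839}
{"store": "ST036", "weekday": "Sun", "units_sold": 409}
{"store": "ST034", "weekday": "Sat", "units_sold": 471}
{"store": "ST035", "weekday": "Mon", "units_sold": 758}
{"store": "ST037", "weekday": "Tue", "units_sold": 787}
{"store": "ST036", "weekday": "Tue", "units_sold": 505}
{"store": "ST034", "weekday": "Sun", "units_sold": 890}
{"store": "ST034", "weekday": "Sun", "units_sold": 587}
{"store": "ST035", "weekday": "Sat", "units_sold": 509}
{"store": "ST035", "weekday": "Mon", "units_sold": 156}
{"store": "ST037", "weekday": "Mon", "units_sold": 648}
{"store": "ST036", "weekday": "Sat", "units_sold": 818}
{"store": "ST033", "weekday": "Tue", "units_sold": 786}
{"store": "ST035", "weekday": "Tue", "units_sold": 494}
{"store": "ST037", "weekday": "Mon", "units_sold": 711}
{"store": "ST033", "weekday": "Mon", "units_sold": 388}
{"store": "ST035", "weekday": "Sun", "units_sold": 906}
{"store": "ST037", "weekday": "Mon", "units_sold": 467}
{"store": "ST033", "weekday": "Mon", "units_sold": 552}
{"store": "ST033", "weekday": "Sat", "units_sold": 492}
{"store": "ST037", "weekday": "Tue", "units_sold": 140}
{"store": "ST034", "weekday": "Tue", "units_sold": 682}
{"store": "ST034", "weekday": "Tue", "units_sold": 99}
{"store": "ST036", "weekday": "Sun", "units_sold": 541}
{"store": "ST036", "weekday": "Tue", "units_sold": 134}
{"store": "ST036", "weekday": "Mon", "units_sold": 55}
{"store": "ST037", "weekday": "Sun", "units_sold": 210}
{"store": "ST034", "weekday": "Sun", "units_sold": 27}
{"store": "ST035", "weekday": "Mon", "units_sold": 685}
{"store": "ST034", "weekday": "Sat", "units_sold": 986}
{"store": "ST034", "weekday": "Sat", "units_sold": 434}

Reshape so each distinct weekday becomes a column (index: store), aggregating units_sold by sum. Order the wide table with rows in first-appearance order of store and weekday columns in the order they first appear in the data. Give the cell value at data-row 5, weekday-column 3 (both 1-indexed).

1314

With rows in first-appearance order of store, row 5 is store=ST033. weekday columns in first-appearance order: Sat, Tue, Mon, Sun; column 3 is Mon.
Long rows with store=ST033, weekday=Mon: 374 + 388 + 552 = 1314.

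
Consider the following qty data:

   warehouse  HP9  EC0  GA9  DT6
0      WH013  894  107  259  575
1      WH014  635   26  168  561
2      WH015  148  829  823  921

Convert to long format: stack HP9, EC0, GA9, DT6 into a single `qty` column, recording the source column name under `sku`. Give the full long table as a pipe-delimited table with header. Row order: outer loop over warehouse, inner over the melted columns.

Each (warehouse, column) pair becomes one row: 3 × 4 = 12 rows.
For example, (WH013, HP9) → qty=894.

| warehouse | sku | qty |
| WH013 | HP9 | 894 |
| WH013 | EC0 | 107 |
| WH013 | GA9 | 259 |
| WH013 | DT6 | 575 |
| WH014 | HP9 | 635 |
| WH014 | EC0 | 26 |
| WH014 | GA9 | 168 |
| WH014 | DT6 | 561 |
| WH015 | HP9 | 148 |
| WH015 | EC0 | 829 |
| WH015 | GA9 | 823 |
| WH015 | DT6 | 921 |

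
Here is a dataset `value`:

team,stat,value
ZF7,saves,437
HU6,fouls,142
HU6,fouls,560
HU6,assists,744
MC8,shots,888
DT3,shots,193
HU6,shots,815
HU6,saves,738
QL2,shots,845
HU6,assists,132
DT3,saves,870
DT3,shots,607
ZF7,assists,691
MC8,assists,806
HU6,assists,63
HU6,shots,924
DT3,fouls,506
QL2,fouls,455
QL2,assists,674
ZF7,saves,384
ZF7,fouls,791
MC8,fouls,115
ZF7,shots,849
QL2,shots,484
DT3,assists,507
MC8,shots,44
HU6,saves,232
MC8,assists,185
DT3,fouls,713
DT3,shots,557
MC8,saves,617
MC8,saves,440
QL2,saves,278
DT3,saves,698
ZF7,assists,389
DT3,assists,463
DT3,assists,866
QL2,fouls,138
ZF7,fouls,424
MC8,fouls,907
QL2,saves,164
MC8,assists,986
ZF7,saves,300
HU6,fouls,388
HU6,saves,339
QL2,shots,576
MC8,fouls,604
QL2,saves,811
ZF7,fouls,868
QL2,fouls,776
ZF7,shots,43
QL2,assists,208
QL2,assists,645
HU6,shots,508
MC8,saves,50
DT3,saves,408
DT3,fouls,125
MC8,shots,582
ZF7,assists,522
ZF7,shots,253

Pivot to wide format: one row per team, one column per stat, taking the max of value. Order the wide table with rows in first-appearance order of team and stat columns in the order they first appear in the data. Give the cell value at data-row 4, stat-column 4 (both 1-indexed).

With rows in first-appearance order of team, row 4 is team=DT3. stat columns in first-appearance order: saves, fouls, assists, shots; column 4 is shots.
Long rows with team=DT3, stat=shots: max(193, 607, 557) = 607.

607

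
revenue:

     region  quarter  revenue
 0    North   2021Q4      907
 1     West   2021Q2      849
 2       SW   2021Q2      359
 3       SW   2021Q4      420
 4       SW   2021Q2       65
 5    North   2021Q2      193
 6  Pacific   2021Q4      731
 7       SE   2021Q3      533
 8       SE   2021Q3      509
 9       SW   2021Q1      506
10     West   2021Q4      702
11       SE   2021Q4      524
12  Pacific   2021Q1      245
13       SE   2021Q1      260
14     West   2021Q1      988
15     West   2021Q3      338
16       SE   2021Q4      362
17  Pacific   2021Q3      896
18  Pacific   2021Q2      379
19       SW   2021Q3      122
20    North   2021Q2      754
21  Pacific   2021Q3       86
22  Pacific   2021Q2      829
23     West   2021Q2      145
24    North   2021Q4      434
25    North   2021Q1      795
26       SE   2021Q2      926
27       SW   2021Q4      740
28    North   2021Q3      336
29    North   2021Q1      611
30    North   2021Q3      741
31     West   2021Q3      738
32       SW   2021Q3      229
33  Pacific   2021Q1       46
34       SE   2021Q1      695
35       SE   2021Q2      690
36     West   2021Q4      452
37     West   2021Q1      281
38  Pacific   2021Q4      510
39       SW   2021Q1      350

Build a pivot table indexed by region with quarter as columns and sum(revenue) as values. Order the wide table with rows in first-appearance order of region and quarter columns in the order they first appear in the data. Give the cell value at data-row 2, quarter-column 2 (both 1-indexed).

994

With rows in first-appearance order of region, row 2 is region=West. quarter columns in first-appearance order: 2021Q4, 2021Q2, 2021Q3, 2021Q1; column 2 is 2021Q2.
Long rows with region=West, quarter=2021Q2: 849 + 145 = 994.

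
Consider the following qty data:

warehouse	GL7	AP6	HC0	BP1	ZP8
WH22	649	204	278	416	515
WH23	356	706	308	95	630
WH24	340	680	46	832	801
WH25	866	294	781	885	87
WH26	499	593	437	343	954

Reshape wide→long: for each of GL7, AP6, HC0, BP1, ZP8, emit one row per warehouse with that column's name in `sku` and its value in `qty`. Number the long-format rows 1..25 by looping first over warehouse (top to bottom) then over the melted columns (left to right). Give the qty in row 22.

25 rows total (5 × 5). Row 22: index ⌊(22-1)/5⌋ = 4 into warehouse → WH26; (22-1) mod 5 = 1 into the melted columns → AP6.
So row 22 is (WH26, AP6, 593); qty = 593.

593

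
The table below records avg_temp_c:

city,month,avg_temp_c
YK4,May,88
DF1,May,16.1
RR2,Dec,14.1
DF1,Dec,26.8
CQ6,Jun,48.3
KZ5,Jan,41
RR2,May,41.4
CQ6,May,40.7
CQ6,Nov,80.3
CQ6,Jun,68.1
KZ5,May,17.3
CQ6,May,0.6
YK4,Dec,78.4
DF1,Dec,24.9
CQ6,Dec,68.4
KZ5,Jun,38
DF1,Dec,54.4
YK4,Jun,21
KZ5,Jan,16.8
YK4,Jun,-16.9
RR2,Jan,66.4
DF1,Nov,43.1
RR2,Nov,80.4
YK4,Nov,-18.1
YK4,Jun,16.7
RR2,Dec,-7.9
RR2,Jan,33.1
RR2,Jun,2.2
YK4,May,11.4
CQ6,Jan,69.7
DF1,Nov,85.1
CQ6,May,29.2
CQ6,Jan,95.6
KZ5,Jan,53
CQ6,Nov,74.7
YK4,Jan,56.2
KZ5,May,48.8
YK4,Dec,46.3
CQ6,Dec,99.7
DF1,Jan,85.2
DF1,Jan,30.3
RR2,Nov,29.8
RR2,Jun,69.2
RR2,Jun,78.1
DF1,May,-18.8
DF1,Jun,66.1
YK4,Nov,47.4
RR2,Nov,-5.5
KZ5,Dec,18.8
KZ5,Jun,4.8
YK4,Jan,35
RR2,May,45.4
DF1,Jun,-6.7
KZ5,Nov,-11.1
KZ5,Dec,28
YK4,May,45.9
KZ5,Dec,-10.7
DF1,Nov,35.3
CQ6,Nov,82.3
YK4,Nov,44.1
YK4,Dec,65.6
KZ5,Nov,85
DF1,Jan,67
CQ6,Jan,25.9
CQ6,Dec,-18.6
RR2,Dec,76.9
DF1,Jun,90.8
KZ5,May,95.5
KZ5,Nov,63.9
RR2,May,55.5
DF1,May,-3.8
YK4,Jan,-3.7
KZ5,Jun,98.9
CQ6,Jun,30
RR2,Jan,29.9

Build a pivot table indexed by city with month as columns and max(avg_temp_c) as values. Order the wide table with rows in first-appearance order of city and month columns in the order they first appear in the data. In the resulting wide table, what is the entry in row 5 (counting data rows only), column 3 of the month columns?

With rows in first-appearance order of city, row 5 is city=KZ5. month columns in first-appearance order: May, Dec, Jun, Jan, Nov; column 3 is Jun.
Long rows with city=KZ5, month=Jun: max(38, 4.8, 98.9) = 98.9.

98.9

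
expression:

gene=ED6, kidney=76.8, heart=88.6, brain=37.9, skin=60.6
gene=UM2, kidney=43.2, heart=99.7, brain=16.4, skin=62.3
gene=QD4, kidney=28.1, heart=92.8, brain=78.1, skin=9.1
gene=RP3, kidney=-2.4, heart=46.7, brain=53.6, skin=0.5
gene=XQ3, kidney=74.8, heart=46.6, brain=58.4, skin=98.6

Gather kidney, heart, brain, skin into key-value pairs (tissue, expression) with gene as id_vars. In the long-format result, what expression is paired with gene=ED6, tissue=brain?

37.9

Unpivoting turns each (gene, wide-column) pair into one long row.
The wide cell at row ED6, column brain holds 37.9, so the long row (ED6, brain) has expression=37.9.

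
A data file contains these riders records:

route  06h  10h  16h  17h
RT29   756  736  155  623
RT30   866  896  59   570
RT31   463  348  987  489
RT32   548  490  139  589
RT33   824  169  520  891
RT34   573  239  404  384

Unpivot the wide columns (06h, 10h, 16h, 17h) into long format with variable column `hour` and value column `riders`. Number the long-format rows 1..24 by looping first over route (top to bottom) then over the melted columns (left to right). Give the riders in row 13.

24 rows total (6 × 4). Row 13: index ⌊(13-1)/4⌋ = 3 into route → RT32; (13-1) mod 4 = 0 into the melted columns → 06h.
So row 13 is (RT32, 06h, 548); riders = 548.

548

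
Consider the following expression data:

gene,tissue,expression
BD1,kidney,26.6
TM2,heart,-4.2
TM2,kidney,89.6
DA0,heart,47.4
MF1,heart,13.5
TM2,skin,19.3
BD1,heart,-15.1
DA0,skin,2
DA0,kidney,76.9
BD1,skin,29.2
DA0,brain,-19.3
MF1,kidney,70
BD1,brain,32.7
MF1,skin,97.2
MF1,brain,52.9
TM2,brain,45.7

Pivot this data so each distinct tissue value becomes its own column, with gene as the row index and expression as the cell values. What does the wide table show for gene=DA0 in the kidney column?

Wide layout: rows indexed by gene, columns are the 4 distinct tissue values (kidney, heart, skin, brain).
Cell (gene=DA0, tissue=kidney) draws from the long row where gene=DA0 and tissue=kidney, which has expression=76.9.

76.9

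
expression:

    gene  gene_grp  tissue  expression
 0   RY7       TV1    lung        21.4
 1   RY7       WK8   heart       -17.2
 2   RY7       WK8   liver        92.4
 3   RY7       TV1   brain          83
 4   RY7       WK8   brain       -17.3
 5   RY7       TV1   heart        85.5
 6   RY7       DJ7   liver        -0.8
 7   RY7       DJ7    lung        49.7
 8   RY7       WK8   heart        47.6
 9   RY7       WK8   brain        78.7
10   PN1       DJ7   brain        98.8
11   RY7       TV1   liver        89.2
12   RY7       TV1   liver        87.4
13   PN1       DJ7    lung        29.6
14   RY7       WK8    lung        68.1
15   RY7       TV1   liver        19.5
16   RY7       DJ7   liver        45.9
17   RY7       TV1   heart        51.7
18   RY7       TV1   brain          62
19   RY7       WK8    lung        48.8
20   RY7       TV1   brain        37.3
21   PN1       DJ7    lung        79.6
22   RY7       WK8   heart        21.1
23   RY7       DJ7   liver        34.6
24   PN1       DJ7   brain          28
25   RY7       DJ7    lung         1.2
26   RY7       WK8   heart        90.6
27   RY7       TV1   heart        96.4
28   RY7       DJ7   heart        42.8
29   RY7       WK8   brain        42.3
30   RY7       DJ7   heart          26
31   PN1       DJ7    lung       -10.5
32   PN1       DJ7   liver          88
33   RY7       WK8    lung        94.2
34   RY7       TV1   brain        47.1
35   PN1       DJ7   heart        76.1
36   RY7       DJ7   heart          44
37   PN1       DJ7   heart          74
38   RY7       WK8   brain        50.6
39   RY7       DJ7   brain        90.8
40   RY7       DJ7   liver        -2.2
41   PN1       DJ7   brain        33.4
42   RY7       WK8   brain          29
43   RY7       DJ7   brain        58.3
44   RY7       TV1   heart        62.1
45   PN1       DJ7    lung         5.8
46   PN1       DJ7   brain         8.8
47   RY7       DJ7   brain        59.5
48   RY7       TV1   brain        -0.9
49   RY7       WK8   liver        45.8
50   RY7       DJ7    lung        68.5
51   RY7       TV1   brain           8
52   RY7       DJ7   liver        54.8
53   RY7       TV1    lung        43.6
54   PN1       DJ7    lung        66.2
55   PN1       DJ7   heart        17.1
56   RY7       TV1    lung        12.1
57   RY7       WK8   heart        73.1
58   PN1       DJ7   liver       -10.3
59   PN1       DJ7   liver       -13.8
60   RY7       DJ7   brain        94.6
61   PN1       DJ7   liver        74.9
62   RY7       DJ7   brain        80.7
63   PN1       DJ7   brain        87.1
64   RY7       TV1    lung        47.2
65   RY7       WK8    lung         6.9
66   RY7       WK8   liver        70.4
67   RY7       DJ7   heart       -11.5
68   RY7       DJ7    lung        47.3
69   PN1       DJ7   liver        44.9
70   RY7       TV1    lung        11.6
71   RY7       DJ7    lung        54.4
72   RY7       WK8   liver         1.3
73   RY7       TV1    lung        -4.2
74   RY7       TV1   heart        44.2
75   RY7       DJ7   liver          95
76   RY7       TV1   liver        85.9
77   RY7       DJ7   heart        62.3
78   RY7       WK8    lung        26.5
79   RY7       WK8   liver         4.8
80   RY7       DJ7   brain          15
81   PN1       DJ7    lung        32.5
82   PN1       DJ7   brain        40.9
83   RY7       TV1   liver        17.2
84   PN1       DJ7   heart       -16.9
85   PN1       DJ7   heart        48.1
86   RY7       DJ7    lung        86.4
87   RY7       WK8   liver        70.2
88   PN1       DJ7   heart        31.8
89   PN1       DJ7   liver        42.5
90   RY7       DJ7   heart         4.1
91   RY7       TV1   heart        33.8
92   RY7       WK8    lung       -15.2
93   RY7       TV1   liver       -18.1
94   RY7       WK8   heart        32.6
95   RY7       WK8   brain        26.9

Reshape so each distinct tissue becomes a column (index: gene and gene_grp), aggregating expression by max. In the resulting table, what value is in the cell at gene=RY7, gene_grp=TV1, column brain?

83

Rows with gene=RY7, gene_grp=TV1 and tissue=brain: expression values are 83, 62, 37.3, 47.1, -0.9, 8.
max(83, 62, 37.3, 47.1, -0.9, 8) = 83.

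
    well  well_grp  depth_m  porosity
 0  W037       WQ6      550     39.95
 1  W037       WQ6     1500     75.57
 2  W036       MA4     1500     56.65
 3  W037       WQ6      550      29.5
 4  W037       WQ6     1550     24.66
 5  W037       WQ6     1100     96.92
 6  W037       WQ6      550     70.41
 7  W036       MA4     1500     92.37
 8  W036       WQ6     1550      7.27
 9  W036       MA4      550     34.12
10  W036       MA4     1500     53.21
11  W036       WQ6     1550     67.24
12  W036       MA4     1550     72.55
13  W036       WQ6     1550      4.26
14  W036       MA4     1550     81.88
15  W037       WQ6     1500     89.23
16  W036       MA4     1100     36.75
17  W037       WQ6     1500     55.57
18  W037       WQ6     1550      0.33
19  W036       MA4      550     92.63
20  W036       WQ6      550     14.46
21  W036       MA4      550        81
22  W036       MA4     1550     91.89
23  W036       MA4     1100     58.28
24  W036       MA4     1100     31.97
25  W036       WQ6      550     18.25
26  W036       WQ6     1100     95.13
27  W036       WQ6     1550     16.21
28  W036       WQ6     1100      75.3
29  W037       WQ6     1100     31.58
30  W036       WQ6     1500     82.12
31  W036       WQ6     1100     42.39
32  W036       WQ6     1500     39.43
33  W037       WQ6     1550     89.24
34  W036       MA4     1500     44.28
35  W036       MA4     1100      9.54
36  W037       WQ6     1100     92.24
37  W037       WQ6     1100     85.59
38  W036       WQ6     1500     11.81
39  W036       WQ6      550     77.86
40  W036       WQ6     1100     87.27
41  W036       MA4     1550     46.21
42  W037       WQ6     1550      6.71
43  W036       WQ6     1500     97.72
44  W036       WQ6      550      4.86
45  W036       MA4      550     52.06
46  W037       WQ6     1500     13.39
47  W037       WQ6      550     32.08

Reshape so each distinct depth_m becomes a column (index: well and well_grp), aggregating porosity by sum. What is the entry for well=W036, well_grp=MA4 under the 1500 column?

246.51

Rows with well=W036, well_grp=MA4 and depth_m=1500: porosity values are 56.65, 92.37, 53.21, 44.28.
56.65 + 92.37 + 53.21 + 44.28 = 246.51.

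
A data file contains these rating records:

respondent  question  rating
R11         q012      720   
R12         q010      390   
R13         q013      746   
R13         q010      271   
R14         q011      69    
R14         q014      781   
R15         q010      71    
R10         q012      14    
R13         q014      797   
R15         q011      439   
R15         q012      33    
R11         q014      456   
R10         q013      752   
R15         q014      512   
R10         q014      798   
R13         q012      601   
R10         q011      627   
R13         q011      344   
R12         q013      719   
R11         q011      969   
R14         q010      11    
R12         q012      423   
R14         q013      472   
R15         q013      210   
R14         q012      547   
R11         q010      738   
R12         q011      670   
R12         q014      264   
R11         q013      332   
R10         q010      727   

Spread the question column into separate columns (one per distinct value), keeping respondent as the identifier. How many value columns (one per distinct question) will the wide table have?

5

5 distinct question values: q010, q011, q012, q013, q014.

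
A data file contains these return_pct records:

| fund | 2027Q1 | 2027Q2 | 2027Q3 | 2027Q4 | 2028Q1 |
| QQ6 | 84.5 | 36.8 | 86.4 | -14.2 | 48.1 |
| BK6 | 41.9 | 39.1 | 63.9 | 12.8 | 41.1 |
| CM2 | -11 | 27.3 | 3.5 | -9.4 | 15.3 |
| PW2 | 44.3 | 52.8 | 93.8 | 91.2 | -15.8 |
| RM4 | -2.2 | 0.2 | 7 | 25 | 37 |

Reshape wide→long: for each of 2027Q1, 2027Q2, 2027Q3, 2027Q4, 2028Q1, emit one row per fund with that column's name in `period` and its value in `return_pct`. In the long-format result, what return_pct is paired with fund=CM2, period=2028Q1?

Unpivoting turns each (fund, wide-column) pair into one long row.
The wide cell at row CM2, column 2028Q1 holds 15.3, so the long row (CM2, 2028Q1) has return_pct=15.3.

15.3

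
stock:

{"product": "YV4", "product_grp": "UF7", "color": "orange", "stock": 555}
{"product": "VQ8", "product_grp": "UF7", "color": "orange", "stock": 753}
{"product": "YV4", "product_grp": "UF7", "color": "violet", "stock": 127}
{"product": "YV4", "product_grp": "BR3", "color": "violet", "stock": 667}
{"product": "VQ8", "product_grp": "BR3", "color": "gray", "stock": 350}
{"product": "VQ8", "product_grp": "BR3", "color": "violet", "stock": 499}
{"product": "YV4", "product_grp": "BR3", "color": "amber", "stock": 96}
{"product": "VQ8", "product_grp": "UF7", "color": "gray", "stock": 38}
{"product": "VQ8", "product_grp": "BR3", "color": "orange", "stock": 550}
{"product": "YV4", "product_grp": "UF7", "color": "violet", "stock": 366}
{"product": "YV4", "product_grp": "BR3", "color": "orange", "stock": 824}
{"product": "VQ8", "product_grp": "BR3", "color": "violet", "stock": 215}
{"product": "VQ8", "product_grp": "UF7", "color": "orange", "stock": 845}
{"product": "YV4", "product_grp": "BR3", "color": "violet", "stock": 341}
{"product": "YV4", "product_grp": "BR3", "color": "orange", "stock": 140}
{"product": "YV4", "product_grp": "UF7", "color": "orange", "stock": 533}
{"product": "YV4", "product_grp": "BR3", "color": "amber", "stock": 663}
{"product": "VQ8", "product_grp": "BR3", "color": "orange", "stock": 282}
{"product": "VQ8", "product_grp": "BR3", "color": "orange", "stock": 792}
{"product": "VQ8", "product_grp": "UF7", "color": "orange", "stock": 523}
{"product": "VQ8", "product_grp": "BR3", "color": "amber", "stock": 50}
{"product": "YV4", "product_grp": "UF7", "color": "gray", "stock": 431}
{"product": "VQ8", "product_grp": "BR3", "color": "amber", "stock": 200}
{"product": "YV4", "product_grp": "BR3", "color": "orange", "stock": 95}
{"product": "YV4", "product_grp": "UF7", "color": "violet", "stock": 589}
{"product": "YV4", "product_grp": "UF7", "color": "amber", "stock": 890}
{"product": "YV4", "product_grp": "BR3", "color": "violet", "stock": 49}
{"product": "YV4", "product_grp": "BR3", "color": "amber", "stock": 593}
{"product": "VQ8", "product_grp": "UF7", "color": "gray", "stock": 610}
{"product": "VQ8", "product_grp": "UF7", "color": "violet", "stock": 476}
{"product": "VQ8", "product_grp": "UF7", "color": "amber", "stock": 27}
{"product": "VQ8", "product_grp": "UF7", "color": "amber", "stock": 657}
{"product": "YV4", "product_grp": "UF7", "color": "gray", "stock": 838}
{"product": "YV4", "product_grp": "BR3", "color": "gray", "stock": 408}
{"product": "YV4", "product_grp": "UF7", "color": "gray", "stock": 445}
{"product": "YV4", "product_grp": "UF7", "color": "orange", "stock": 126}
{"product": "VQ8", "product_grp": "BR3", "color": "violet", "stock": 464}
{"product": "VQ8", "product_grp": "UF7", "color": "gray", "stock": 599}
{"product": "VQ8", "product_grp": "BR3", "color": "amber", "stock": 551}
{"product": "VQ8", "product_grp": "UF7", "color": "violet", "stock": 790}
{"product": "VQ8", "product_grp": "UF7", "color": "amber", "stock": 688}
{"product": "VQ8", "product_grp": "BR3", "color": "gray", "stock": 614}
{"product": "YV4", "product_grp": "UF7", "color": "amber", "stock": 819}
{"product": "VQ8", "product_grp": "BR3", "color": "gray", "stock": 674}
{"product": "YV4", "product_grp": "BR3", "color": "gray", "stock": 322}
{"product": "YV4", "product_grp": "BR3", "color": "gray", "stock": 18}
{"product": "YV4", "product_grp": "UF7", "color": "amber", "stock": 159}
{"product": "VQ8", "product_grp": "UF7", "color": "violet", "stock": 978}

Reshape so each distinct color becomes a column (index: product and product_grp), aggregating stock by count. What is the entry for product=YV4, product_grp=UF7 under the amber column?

Rows with product=YV4, product_grp=UF7 and color=amber: stock values are 890, 819, 159.
3 rows match — count = 3.

3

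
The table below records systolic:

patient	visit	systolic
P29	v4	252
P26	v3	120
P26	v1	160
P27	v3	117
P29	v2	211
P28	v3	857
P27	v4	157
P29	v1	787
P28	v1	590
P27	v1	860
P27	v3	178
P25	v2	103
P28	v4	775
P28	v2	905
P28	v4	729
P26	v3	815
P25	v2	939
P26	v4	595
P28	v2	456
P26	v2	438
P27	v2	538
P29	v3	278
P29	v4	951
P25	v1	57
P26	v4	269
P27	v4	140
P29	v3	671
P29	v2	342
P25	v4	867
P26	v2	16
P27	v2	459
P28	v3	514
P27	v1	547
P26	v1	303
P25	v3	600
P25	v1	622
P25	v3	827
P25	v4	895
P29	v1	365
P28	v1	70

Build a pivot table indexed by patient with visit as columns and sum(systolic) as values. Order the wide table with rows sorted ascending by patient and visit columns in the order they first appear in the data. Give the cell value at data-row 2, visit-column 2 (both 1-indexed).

With rows sorted ascending by patient, row 2 is patient=P26. visit columns in first-appearance order: v4, v3, v1, v2; column 2 is v3.
Long rows with patient=P26, visit=v3: 120 + 815 = 935.

935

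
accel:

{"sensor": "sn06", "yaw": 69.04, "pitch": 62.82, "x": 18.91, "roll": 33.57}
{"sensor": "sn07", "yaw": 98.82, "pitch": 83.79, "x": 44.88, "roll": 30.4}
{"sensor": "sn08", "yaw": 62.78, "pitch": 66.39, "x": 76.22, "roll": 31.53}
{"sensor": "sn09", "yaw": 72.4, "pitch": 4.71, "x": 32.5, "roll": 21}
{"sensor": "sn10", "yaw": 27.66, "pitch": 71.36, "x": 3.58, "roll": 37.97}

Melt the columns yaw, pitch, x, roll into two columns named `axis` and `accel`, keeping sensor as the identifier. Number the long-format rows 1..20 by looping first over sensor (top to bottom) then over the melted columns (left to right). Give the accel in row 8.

20 rows total (5 × 4). Row 8: index ⌊(8-1)/4⌋ = 1 into sensor → sn07; (8-1) mod 4 = 3 into the melted columns → roll.
So row 8 is (sn07, roll, 30.4); accel = 30.4.

30.4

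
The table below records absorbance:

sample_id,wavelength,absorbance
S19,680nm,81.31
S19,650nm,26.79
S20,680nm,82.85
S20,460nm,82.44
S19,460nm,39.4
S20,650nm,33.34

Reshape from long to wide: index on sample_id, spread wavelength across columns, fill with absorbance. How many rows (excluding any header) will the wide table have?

2

2 distinct sample_id values → 2 rows.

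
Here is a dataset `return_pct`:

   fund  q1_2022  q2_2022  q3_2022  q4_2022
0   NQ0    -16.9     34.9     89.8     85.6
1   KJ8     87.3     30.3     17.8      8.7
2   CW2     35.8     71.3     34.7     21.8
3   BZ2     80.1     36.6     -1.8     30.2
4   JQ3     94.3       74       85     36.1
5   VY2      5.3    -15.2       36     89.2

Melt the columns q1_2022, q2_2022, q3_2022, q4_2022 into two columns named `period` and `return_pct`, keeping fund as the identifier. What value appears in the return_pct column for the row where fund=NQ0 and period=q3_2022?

Unpivoting turns each (fund, wide-column) pair into one long row.
The wide cell at row NQ0, column q3_2022 holds 89.8, so the long row (NQ0, q3_2022) has return_pct=89.8.

89.8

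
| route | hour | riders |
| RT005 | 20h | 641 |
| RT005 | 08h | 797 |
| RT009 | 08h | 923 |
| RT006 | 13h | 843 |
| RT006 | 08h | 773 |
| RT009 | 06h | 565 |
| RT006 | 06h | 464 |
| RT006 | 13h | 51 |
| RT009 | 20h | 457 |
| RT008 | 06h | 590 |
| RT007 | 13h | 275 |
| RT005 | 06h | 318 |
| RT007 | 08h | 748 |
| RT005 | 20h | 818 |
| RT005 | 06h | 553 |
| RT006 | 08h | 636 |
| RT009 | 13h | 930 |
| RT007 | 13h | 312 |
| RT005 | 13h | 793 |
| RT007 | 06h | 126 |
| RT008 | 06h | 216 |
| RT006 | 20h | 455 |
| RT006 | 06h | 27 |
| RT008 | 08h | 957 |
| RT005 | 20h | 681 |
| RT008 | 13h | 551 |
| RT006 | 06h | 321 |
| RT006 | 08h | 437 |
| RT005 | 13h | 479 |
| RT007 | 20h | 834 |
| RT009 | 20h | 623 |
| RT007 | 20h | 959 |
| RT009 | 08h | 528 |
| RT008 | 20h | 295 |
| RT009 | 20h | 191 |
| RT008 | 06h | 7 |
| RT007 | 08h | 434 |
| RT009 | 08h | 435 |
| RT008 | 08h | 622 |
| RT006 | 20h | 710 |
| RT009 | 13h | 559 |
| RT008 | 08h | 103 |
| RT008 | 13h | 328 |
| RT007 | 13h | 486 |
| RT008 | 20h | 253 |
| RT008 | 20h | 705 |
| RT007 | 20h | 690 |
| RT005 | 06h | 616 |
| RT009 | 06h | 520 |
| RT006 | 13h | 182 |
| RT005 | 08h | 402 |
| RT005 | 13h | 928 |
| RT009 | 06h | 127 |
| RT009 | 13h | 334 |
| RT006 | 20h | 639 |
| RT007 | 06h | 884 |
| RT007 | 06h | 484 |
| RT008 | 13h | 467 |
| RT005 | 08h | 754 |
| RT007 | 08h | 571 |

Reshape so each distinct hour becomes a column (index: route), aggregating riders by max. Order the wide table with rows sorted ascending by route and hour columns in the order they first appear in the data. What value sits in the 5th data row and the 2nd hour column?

923

With rows sorted ascending by route, row 5 is route=RT009. hour columns in first-appearance order: 20h, 08h, 13h, 06h; column 2 is 08h.
Long rows with route=RT009, hour=08h: max(923, 528, 435) = 923.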